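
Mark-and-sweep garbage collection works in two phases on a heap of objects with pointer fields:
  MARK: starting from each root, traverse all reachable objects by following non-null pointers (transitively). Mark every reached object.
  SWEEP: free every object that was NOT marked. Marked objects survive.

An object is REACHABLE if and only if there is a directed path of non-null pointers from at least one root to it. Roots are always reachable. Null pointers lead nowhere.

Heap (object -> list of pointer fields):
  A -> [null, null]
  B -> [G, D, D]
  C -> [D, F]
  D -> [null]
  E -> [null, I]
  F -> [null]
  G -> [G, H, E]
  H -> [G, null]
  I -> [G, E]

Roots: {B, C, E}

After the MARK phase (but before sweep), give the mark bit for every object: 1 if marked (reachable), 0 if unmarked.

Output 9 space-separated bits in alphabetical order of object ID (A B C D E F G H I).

Roots: B C E
Mark B: refs=G D D, marked=B
Mark C: refs=D F, marked=B C
Mark E: refs=null I, marked=B C E
Mark G: refs=G H E, marked=B C E G
Mark D: refs=null, marked=B C D E G
Mark F: refs=null, marked=B C D E F G
Mark I: refs=G E, marked=B C D E F G I
Mark H: refs=G null, marked=B C D E F G H I
Unmarked (collected): A

Answer: 0 1 1 1 1 1 1 1 1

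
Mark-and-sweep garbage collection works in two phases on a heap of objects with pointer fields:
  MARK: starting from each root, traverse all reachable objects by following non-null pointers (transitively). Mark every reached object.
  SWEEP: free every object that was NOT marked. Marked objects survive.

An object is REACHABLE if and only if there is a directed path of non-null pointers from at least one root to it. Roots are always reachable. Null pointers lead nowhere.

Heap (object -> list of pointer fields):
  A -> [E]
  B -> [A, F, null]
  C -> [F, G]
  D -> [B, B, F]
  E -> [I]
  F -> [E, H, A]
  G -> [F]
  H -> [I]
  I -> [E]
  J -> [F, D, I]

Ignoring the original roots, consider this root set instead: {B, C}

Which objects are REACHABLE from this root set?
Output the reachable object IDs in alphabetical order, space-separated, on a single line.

Answer: A B C E F G H I

Derivation:
Roots: B C
Mark B: refs=A F null, marked=B
Mark C: refs=F G, marked=B C
Mark A: refs=E, marked=A B C
Mark F: refs=E H A, marked=A B C F
Mark G: refs=F, marked=A B C F G
Mark E: refs=I, marked=A B C E F G
Mark H: refs=I, marked=A B C E F G H
Mark I: refs=E, marked=A B C E F G H I
Unmarked (collected): D J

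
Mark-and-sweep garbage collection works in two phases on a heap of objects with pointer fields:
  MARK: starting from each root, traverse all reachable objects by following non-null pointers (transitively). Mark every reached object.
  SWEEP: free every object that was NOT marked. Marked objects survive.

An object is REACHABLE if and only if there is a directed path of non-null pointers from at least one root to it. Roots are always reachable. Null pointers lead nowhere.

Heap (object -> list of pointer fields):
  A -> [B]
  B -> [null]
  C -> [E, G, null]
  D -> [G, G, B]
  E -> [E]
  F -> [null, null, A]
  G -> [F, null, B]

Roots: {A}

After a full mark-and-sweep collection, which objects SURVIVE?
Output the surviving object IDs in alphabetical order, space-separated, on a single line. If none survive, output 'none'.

Answer: A B

Derivation:
Roots: A
Mark A: refs=B, marked=A
Mark B: refs=null, marked=A B
Unmarked (collected): C D E F G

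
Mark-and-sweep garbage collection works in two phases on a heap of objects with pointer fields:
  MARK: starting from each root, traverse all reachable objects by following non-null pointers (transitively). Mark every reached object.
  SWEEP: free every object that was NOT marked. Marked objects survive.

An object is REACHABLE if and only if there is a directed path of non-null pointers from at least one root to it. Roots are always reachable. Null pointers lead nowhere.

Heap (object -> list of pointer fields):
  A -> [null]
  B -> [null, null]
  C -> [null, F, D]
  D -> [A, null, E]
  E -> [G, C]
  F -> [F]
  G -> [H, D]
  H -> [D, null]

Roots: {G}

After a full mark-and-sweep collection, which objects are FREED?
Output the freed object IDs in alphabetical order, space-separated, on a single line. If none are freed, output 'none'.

Roots: G
Mark G: refs=H D, marked=G
Mark H: refs=D null, marked=G H
Mark D: refs=A null E, marked=D G H
Mark A: refs=null, marked=A D G H
Mark E: refs=G C, marked=A D E G H
Mark C: refs=null F D, marked=A C D E G H
Mark F: refs=F, marked=A C D E F G H
Unmarked (collected): B

Answer: B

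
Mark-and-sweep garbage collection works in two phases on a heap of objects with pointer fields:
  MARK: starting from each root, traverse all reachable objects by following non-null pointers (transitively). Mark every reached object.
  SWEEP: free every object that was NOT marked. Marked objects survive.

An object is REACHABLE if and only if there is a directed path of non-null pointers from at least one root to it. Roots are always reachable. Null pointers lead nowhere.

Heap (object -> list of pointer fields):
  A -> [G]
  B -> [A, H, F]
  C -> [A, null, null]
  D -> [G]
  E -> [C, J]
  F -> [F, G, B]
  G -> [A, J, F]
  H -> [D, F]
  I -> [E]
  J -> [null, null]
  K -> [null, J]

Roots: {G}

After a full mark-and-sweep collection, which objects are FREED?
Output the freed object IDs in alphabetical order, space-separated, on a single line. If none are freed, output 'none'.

Roots: G
Mark G: refs=A J F, marked=G
Mark A: refs=G, marked=A G
Mark J: refs=null null, marked=A G J
Mark F: refs=F G B, marked=A F G J
Mark B: refs=A H F, marked=A B F G J
Mark H: refs=D F, marked=A B F G H J
Mark D: refs=G, marked=A B D F G H J
Unmarked (collected): C E I K

Answer: C E I K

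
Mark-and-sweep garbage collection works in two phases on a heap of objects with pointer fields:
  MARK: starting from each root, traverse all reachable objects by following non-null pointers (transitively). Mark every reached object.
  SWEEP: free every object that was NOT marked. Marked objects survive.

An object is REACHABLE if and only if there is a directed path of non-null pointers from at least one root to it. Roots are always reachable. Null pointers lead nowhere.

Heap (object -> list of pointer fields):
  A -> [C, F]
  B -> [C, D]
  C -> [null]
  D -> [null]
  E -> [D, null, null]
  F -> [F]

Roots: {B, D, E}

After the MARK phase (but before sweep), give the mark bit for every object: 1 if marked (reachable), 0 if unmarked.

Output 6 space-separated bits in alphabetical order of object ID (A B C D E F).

Answer: 0 1 1 1 1 0

Derivation:
Roots: B D E
Mark B: refs=C D, marked=B
Mark D: refs=null, marked=B D
Mark E: refs=D null null, marked=B D E
Mark C: refs=null, marked=B C D E
Unmarked (collected): A F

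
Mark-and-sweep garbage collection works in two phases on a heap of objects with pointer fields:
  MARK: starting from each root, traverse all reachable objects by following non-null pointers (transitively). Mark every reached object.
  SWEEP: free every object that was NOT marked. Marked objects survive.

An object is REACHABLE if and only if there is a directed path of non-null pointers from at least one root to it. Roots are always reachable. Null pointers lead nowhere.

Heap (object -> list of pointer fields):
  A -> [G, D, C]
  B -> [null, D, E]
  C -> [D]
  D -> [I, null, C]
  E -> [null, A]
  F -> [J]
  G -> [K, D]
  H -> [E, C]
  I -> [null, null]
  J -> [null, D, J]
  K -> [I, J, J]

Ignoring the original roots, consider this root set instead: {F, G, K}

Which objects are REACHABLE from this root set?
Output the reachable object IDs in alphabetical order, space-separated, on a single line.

Roots: F G K
Mark F: refs=J, marked=F
Mark G: refs=K D, marked=F G
Mark K: refs=I J J, marked=F G K
Mark J: refs=null D J, marked=F G J K
Mark D: refs=I null C, marked=D F G J K
Mark I: refs=null null, marked=D F G I J K
Mark C: refs=D, marked=C D F G I J K
Unmarked (collected): A B E H

Answer: C D F G I J K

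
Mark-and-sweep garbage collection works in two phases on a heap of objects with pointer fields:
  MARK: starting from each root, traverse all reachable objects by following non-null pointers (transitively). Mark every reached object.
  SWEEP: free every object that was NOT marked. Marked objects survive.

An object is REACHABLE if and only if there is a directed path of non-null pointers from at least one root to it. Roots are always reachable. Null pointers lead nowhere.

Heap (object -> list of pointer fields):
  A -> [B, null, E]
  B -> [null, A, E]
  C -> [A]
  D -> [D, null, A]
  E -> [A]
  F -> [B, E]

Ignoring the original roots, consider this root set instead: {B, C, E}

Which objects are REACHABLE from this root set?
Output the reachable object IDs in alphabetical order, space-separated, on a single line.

Roots: B C E
Mark B: refs=null A E, marked=B
Mark C: refs=A, marked=B C
Mark E: refs=A, marked=B C E
Mark A: refs=B null E, marked=A B C E
Unmarked (collected): D F

Answer: A B C E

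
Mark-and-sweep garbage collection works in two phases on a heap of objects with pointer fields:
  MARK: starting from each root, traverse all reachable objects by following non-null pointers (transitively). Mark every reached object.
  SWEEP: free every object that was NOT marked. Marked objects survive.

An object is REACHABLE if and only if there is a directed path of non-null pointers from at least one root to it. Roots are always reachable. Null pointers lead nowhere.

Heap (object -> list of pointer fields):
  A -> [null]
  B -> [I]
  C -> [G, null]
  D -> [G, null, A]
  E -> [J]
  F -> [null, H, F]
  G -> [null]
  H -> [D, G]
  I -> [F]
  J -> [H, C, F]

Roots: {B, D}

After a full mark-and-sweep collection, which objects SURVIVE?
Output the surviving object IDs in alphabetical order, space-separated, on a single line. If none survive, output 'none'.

Answer: A B D F G H I

Derivation:
Roots: B D
Mark B: refs=I, marked=B
Mark D: refs=G null A, marked=B D
Mark I: refs=F, marked=B D I
Mark G: refs=null, marked=B D G I
Mark A: refs=null, marked=A B D G I
Mark F: refs=null H F, marked=A B D F G I
Mark H: refs=D G, marked=A B D F G H I
Unmarked (collected): C E J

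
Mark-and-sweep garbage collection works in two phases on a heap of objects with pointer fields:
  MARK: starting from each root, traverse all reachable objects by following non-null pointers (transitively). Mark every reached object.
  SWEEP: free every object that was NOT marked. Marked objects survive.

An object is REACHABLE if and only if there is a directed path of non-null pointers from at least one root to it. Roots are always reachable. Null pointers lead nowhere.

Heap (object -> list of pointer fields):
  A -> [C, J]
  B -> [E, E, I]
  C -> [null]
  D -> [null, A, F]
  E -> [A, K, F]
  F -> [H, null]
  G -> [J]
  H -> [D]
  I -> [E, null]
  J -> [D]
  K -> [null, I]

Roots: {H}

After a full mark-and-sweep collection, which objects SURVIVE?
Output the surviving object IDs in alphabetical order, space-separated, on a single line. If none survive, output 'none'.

Answer: A C D F H J

Derivation:
Roots: H
Mark H: refs=D, marked=H
Mark D: refs=null A F, marked=D H
Mark A: refs=C J, marked=A D H
Mark F: refs=H null, marked=A D F H
Mark C: refs=null, marked=A C D F H
Mark J: refs=D, marked=A C D F H J
Unmarked (collected): B E G I K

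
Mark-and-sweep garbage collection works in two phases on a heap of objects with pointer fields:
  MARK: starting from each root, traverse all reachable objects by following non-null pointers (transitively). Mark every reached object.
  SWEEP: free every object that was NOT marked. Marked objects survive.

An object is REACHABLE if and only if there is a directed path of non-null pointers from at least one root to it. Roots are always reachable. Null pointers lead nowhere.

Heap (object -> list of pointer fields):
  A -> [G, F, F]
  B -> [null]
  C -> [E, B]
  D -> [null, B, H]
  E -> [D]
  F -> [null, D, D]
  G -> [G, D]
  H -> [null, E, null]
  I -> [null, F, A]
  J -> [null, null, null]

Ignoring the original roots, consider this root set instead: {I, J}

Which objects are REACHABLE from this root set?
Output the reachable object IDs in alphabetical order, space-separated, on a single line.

Answer: A B D E F G H I J

Derivation:
Roots: I J
Mark I: refs=null F A, marked=I
Mark J: refs=null null null, marked=I J
Mark F: refs=null D D, marked=F I J
Mark A: refs=G F F, marked=A F I J
Mark D: refs=null B H, marked=A D F I J
Mark G: refs=G D, marked=A D F G I J
Mark B: refs=null, marked=A B D F G I J
Mark H: refs=null E null, marked=A B D F G H I J
Mark E: refs=D, marked=A B D E F G H I J
Unmarked (collected): C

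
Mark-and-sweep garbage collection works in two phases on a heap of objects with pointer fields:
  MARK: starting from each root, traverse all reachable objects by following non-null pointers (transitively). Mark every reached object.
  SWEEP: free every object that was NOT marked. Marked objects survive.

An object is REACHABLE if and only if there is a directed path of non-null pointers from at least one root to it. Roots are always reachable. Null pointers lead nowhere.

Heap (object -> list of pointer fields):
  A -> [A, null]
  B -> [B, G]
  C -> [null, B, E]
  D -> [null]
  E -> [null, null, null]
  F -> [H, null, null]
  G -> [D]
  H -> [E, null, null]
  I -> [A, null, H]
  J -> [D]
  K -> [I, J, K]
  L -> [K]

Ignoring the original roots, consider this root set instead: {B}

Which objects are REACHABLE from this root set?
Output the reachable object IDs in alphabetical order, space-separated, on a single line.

Roots: B
Mark B: refs=B G, marked=B
Mark G: refs=D, marked=B G
Mark D: refs=null, marked=B D G
Unmarked (collected): A C E F H I J K L

Answer: B D G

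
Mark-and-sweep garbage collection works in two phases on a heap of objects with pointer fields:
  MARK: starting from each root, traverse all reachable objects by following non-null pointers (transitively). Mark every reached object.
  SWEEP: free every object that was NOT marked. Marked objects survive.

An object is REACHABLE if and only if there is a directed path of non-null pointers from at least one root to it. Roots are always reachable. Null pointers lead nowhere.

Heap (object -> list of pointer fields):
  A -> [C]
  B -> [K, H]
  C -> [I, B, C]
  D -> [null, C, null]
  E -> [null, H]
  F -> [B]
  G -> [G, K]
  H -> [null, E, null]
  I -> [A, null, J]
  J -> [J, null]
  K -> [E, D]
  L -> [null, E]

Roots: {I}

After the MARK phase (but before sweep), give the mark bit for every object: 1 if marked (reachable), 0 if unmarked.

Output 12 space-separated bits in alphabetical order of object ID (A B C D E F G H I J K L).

Answer: 1 1 1 1 1 0 0 1 1 1 1 0

Derivation:
Roots: I
Mark I: refs=A null J, marked=I
Mark A: refs=C, marked=A I
Mark J: refs=J null, marked=A I J
Mark C: refs=I B C, marked=A C I J
Mark B: refs=K H, marked=A B C I J
Mark K: refs=E D, marked=A B C I J K
Mark H: refs=null E null, marked=A B C H I J K
Mark E: refs=null H, marked=A B C E H I J K
Mark D: refs=null C null, marked=A B C D E H I J K
Unmarked (collected): F G L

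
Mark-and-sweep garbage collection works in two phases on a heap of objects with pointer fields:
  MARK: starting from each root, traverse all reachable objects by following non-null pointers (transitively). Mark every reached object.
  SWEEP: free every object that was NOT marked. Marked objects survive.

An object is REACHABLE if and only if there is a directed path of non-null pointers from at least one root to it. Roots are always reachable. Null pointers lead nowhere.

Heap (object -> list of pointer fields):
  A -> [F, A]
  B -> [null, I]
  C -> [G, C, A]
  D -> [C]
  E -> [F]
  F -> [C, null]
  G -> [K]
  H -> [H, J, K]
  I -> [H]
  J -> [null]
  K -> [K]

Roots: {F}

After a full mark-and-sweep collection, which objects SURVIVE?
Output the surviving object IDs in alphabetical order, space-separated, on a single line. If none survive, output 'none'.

Roots: F
Mark F: refs=C null, marked=F
Mark C: refs=G C A, marked=C F
Mark G: refs=K, marked=C F G
Mark A: refs=F A, marked=A C F G
Mark K: refs=K, marked=A C F G K
Unmarked (collected): B D E H I J

Answer: A C F G K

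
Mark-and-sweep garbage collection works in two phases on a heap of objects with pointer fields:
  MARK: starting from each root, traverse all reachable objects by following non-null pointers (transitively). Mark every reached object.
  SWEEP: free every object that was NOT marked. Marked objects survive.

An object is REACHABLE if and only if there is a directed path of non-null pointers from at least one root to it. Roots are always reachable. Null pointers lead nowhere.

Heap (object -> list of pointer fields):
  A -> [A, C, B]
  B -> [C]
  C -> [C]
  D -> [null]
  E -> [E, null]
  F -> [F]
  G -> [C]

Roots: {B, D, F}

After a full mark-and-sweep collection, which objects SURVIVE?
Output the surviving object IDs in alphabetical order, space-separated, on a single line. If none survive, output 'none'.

Roots: B D F
Mark B: refs=C, marked=B
Mark D: refs=null, marked=B D
Mark F: refs=F, marked=B D F
Mark C: refs=C, marked=B C D F
Unmarked (collected): A E G

Answer: B C D F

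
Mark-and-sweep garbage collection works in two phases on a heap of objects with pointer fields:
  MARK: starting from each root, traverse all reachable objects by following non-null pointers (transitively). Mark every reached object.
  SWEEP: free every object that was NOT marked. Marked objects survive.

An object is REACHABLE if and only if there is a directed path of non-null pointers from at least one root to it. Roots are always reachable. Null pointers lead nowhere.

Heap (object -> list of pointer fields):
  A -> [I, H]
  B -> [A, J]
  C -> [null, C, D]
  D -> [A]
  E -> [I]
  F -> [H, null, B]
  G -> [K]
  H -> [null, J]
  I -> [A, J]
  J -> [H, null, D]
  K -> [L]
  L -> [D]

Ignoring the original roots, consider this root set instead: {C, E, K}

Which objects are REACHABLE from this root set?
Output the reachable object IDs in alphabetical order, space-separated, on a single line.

Roots: C E K
Mark C: refs=null C D, marked=C
Mark E: refs=I, marked=C E
Mark K: refs=L, marked=C E K
Mark D: refs=A, marked=C D E K
Mark I: refs=A J, marked=C D E I K
Mark L: refs=D, marked=C D E I K L
Mark A: refs=I H, marked=A C D E I K L
Mark J: refs=H null D, marked=A C D E I J K L
Mark H: refs=null J, marked=A C D E H I J K L
Unmarked (collected): B F G

Answer: A C D E H I J K L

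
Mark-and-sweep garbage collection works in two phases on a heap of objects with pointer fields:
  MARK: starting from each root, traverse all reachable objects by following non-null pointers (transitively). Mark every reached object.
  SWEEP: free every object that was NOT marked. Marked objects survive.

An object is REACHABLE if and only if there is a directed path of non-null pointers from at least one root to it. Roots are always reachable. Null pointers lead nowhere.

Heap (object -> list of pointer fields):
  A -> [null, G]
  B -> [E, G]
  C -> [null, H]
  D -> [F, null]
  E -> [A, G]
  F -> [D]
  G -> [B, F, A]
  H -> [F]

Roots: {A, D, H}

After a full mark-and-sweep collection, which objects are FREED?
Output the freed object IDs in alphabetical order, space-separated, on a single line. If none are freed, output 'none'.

Answer: C

Derivation:
Roots: A D H
Mark A: refs=null G, marked=A
Mark D: refs=F null, marked=A D
Mark H: refs=F, marked=A D H
Mark G: refs=B F A, marked=A D G H
Mark F: refs=D, marked=A D F G H
Mark B: refs=E G, marked=A B D F G H
Mark E: refs=A G, marked=A B D E F G H
Unmarked (collected): C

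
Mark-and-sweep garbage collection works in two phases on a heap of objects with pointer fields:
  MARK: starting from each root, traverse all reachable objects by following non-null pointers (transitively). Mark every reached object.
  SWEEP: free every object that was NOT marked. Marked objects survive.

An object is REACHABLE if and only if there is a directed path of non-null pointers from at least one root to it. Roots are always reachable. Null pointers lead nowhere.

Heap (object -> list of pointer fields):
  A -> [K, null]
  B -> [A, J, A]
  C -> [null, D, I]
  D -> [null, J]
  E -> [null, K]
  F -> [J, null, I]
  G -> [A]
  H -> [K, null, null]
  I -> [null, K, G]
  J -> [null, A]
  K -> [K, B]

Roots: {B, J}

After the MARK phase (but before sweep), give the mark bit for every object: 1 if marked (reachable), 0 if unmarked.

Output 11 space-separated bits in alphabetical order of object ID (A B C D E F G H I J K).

Answer: 1 1 0 0 0 0 0 0 0 1 1

Derivation:
Roots: B J
Mark B: refs=A J A, marked=B
Mark J: refs=null A, marked=B J
Mark A: refs=K null, marked=A B J
Mark K: refs=K B, marked=A B J K
Unmarked (collected): C D E F G H I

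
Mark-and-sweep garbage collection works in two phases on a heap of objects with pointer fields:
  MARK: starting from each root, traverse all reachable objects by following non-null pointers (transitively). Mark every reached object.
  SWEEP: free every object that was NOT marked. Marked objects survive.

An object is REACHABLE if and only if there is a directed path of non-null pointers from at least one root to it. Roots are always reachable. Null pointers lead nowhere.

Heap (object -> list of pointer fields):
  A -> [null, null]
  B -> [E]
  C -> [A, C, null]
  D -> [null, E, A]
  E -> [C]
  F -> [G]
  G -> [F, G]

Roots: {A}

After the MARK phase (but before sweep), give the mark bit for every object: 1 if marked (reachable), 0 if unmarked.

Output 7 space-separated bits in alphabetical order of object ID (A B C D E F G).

Roots: A
Mark A: refs=null null, marked=A
Unmarked (collected): B C D E F G

Answer: 1 0 0 0 0 0 0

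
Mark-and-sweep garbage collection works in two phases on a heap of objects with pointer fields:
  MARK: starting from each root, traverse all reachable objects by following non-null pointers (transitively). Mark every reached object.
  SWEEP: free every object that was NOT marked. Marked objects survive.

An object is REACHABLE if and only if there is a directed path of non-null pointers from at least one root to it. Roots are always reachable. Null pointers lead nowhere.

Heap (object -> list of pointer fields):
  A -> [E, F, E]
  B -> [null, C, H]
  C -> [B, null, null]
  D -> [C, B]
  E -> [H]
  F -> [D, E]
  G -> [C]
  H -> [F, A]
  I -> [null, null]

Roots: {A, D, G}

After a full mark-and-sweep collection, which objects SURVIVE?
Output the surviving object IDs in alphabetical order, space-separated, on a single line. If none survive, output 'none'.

Answer: A B C D E F G H

Derivation:
Roots: A D G
Mark A: refs=E F E, marked=A
Mark D: refs=C B, marked=A D
Mark G: refs=C, marked=A D G
Mark E: refs=H, marked=A D E G
Mark F: refs=D E, marked=A D E F G
Mark C: refs=B null null, marked=A C D E F G
Mark B: refs=null C H, marked=A B C D E F G
Mark H: refs=F A, marked=A B C D E F G H
Unmarked (collected): I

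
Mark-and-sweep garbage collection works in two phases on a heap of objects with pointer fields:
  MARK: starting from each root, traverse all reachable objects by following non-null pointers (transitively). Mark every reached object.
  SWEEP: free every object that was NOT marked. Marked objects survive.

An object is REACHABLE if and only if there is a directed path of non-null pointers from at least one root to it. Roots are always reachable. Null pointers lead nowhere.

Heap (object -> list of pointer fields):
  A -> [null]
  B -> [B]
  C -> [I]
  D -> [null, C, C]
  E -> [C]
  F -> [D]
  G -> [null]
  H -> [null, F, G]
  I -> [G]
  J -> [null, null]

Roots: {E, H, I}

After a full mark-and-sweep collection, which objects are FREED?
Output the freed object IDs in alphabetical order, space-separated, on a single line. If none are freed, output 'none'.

Roots: E H I
Mark E: refs=C, marked=E
Mark H: refs=null F G, marked=E H
Mark I: refs=G, marked=E H I
Mark C: refs=I, marked=C E H I
Mark F: refs=D, marked=C E F H I
Mark G: refs=null, marked=C E F G H I
Mark D: refs=null C C, marked=C D E F G H I
Unmarked (collected): A B J

Answer: A B J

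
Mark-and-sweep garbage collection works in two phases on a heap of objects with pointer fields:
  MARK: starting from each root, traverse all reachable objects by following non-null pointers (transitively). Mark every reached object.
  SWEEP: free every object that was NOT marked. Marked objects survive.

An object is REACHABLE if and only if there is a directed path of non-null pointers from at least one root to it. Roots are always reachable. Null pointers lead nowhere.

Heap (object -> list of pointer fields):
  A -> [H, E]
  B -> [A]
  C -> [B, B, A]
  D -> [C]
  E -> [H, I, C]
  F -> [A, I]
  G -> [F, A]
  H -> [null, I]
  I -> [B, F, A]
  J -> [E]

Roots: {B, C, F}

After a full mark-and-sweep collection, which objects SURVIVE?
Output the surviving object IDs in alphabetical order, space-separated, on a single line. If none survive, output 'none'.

Answer: A B C E F H I

Derivation:
Roots: B C F
Mark B: refs=A, marked=B
Mark C: refs=B B A, marked=B C
Mark F: refs=A I, marked=B C F
Mark A: refs=H E, marked=A B C F
Mark I: refs=B F A, marked=A B C F I
Mark H: refs=null I, marked=A B C F H I
Mark E: refs=H I C, marked=A B C E F H I
Unmarked (collected): D G J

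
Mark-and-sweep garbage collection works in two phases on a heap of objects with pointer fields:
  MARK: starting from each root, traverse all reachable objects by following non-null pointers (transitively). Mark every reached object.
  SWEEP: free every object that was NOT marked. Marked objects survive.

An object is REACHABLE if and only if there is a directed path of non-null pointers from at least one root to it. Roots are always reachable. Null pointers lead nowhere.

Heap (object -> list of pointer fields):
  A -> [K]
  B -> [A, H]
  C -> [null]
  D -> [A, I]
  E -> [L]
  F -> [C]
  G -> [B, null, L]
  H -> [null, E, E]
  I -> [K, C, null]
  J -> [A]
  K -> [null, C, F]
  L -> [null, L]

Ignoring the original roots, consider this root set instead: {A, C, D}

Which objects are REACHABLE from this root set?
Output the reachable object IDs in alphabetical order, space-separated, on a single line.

Roots: A C D
Mark A: refs=K, marked=A
Mark C: refs=null, marked=A C
Mark D: refs=A I, marked=A C D
Mark K: refs=null C F, marked=A C D K
Mark I: refs=K C null, marked=A C D I K
Mark F: refs=C, marked=A C D F I K
Unmarked (collected): B E G H J L

Answer: A C D F I K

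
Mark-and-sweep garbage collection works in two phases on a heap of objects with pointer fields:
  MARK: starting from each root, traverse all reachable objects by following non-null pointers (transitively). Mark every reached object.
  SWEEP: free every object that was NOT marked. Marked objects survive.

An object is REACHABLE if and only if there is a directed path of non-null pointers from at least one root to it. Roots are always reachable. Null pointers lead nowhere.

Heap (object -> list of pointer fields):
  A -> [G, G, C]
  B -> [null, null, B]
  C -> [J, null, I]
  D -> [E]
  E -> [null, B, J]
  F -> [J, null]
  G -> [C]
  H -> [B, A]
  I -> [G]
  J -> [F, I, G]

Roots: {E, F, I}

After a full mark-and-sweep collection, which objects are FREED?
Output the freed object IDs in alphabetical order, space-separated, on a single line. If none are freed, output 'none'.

Answer: A D H

Derivation:
Roots: E F I
Mark E: refs=null B J, marked=E
Mark F: refs=J null, marked=E F
Mark I: refs=G, marked=E F I
Mark B: refs=null null B, marked=B E F I
Mark J: refs=F I G, marked=B E F I J
Mark G: refs=C, marked=B E F G I J
Mark C: refs=J null I, marked=B C E F G I J
Unmarked (collected): A D H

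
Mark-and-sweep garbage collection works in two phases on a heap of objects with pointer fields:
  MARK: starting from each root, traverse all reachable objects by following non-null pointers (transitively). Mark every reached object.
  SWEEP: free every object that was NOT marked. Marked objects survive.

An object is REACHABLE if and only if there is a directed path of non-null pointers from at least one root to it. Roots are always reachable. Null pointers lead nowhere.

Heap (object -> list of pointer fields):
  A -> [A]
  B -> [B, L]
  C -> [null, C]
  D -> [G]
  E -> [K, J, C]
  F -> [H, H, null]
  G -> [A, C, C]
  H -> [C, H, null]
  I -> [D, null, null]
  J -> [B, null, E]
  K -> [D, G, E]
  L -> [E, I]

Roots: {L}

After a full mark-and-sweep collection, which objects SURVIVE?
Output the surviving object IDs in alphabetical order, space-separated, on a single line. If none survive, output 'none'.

Answer: A B C D E G I J K L

Derivation:
Roots: L
Mark L: refs=E I, marked=L
Mark E: refs=K J C, marked=E L
Mark I: refs=D null null, marked=E I L
Mark K: refs=D G E, marked=E I K L
Mark J: refs=B null E, marked=E I J K L
Mark C: refs=null C, marked=C E I J K L
Mark D: refs=G, marked=C D E I J K L
Mark G: refs=A C C, marked=C D E G I J K L
Mark B: refs=B L, marked=B C D E G I J K L
Mark A: refs=A, marked=A B C D E G I J K L
Unmarked (collected): F H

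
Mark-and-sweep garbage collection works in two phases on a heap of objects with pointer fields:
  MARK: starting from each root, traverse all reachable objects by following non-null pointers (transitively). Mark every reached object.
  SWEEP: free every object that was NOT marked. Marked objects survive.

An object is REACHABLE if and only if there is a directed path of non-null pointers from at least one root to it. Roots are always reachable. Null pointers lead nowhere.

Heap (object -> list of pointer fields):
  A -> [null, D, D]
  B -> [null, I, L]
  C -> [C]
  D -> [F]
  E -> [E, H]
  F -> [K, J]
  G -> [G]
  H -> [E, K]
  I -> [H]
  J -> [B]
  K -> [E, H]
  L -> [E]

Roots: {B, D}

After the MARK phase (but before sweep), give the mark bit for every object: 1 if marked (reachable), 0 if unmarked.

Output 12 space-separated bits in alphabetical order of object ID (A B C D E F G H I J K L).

Roots: B D
Mark B: refs=null I L, marked=B
Mark D: refs=F, marked=B D
Mark I: refs=H, marked=B D I
Mark L: refs=E, marked=B D I L
Mark F: refs=K J, marked=B D F I L
Mark H: refs=E K, marked=B D F H I L
Mark E: refs=E H, marked=B D E F H I L
Mark K: refs=E H, marked=B D E F H I K L
Mark J: refs=B, marked=B D E F H I J K L
Unmarked (collected): A C G

Answer: 0 1 0 1 1 1 0 1 1 1 1 1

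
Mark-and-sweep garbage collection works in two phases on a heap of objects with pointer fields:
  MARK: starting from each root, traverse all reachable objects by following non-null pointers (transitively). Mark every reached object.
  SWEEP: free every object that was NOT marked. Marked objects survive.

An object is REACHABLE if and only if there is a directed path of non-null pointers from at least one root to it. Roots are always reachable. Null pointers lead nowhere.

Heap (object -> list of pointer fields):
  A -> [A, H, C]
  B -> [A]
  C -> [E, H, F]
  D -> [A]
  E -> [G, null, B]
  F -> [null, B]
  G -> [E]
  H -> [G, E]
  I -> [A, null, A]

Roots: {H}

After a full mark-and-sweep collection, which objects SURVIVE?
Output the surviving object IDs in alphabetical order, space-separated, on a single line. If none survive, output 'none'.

Roots: H
Mark H: refs=G E, marked=H
Mark G: refs=E, marked=G H
Mark E: refs=G null B, marked=E G H
Mark B: refs=A, marked=B E G H
Mark A: refs=A H C, marked=A B E G H
Mark C: refs=E H F, marked=A B C E G H
Mark F: refs=null B, marked=A B C E F G H
Unmarked (collected): D I

Answer: A B C E F G H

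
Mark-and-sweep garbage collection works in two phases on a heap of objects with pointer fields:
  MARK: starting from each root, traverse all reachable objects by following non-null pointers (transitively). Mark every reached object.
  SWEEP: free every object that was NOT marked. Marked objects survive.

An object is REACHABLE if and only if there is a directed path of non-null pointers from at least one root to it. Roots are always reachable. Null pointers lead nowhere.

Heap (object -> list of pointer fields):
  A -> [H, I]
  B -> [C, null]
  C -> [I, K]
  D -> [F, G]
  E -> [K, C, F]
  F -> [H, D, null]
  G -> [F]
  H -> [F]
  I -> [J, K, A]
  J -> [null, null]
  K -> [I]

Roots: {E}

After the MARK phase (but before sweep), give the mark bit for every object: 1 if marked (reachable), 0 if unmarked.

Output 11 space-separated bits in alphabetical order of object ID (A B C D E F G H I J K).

Roots: E
Mark E: refs=K C F, marked=E
Mark K: refs=I, marked=E K
Mark C: refs=I K, marked=C E K
Mark F: refs=H D null, marked=C E F K
Mark I: refs=J K A, marked=C E F I K
Mark H: refs=F, marked=C E F H I K
Mark D: refs=F G, marked=C D E F H I K
Mark J: refs=null null, marked=C D E F H I J K
Mark A: refs=H I, marked=A C D E F H I J K
Mark G: refs=F, marked=A C D E F G H I J K
Unmarked (collected): B

Answer: 1 0 1 1 1 1 1 1 1 1 1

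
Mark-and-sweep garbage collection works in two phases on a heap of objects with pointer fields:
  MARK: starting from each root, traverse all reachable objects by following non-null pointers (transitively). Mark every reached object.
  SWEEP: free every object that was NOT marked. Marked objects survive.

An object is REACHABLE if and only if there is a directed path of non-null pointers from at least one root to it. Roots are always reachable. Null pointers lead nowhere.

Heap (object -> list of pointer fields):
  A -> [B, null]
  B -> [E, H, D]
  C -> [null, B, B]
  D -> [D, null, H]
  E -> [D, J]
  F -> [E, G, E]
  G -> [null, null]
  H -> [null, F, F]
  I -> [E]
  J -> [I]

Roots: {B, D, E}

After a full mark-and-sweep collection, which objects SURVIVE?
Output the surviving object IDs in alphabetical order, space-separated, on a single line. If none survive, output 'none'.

Answer: B D E F G H I J

Derivation:
Roots: B D E
Mark B: refs=E H D, marked=B
Mark D: refs=D null H, marked=B D
Mark E: refs=D J, marked=B D E
Mark H: refs=null F F, marked=B D E H
Mark J: refs=I, marked=B D E H J
Mark F: refs=E G E, marked=B D E F H J
Mark I: refs=E, marked=B D E F H I J
Mark G: refs=null null, marked=B D E F G H I J
Unmarked (collected): A C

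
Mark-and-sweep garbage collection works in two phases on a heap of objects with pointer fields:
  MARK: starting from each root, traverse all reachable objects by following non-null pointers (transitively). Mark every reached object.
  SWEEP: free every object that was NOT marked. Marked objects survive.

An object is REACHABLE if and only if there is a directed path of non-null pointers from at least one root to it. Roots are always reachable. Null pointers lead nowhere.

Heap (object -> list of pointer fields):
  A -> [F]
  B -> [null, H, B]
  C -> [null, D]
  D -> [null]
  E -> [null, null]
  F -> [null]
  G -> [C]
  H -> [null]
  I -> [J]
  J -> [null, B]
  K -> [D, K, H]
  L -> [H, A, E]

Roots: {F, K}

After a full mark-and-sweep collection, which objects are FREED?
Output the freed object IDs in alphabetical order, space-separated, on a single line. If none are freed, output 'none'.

Roots: F K
Mark F: refs=null, marked=F
Mark K: refs=D K H, marked=F K
Mark D: refs=null, marked=D F K
Mark H: refs=null, marked=D F H K
Unmarked (collected): A B C E G I J L

Answer: A B C E G I J L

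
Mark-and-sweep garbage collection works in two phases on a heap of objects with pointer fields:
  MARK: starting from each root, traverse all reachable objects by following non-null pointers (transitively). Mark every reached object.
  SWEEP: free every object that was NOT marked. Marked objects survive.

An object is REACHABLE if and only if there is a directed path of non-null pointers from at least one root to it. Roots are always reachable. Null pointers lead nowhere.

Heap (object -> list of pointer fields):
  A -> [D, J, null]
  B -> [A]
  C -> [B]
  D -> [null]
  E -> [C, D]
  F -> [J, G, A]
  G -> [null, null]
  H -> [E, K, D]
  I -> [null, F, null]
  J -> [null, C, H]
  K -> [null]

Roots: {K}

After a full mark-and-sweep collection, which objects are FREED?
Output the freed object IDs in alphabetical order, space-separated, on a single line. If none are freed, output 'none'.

Roots: K
Mark K: refs=null, marked=K
Unmarked (collected): A B C D E F G H I J

Answer: A B C D E F G H I J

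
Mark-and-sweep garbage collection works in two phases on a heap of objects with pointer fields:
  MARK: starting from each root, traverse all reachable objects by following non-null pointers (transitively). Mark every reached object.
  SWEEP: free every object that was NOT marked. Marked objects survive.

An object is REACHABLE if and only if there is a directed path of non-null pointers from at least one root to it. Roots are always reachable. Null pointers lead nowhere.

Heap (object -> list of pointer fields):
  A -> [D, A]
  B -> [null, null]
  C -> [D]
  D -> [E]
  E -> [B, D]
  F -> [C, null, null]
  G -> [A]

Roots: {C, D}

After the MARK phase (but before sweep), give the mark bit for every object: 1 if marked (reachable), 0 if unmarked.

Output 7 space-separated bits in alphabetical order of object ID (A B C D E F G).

Answer: 0 1 1 1 1 0 0

Derivation:
Roots: C D
Mark C: refs=D, marked=C
Mark D: refs=E, marked=C D
Mark E: refs=B D, marked=C D E
Mark B: refs=null null, marked=B C D E
Unmarked (collected): A F G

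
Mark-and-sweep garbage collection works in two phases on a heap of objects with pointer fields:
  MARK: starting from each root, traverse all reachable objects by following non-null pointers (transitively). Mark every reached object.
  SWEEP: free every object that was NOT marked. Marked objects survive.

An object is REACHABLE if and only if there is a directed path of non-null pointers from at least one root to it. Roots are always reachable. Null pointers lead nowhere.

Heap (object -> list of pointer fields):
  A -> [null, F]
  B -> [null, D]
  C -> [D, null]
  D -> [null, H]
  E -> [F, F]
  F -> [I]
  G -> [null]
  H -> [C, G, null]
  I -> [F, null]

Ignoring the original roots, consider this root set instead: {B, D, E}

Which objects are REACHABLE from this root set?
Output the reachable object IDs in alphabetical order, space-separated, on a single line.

Roots: B D E
Mark B: refs=null D, marked=B
Mark D: refs=null H, marked=B D
Mark E: refs=F F, marked=B D E
Mark H: refs=C G null, marked=B D E H
Mark F: refs=I, marked=B D E F H
Mark C: refs=D null, marked=B C D E F H
Mark G: refs=null, marked=B C D E F G H
Mark I: refs=F null, marked=B C D E F G H I
Unmarked (collected): A

Answer: B C D E F G H I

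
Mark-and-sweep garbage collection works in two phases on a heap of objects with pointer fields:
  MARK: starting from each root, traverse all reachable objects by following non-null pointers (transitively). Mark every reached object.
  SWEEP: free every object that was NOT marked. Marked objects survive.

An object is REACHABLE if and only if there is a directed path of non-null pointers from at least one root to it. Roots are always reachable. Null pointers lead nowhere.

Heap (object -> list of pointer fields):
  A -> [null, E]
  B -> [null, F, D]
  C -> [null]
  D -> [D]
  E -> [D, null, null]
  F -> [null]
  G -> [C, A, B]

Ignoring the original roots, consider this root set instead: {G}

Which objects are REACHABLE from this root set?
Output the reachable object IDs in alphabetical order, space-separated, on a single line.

Roots: G
Mark G: refs=C A B, marked=G
Mark C: refs=null, marked=C G
Mark A: refs=null E, marked=A C G
Mark B: refs=null F D, marked=A B C G
Mark E: refs=D null null, marked=A B C E G
Mark F: refs=null, marked=A B C E F G
Mark D: refs=D, marked=A B C D E F G
Unmarked (collected): (none)

Answer: A B C D E F G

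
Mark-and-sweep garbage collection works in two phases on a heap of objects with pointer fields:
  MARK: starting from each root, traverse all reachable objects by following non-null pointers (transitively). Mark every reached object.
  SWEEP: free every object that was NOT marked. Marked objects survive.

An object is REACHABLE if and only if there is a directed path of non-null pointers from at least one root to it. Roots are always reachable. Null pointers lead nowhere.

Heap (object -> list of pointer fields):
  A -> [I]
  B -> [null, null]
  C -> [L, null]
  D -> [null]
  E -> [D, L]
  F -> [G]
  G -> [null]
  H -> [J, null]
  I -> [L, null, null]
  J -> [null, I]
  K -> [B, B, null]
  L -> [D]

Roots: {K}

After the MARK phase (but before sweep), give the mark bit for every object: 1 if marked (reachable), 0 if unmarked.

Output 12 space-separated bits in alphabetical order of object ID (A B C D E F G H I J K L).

Roots: K
Mark K: refs=B B null, marked=K
Mark B: refs=null null, marked=B K
Unmarked (collected): A C D E F G H I J L

Answer: 0 1 0 0 0 0 0 0 0 0 1 0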